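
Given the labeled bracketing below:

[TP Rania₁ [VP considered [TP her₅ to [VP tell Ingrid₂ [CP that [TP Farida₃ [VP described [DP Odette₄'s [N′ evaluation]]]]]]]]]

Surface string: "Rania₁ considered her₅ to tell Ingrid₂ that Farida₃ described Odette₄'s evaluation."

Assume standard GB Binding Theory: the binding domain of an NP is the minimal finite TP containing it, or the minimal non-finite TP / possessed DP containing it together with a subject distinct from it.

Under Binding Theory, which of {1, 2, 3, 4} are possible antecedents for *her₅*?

none

*her* is a pronoun, so Principle B applies: it must be free in its binding domain.
Binding domain of *her₅*: the matrix TP, whose subject is Rania₁.
*Rania₁* c-commands the pronoun within its binding domain → coindexation would violate Principle B.
*Ingrid₂*: the pronoun c-commands this R-expression → coindexation would violate Principle C on *Ingrid₂*.
*Farida₃*: the pronoun c-commands this R-expression → coindexation would violate Principle C on *Farida₃*.
*Odette₄*: the pronoun c-commands this R-expression → coindexation would violate Principle C on *Odette₄*.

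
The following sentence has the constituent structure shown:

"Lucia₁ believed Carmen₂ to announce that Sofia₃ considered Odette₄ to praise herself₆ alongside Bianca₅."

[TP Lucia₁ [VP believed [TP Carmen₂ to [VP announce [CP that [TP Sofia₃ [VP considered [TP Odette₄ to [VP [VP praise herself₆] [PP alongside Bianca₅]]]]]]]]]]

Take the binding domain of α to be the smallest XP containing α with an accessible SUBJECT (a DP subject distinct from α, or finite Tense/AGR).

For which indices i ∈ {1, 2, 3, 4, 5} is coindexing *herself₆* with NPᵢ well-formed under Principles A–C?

{4}

*herself* is an anaphor, so Principle A applies: it must be bound in its binding domain.
Binding domain of *herself₆*: the embedded TP, whose subject is Odette₄.
*Lucia₁* c-commands the anaphor but is outside its binding domain → cannot satisfy Principle A.
*Carmen₂* c-commands the anaphor but is outside its binding domain → cannot satisfy Principle A.
*Sofia₃* c-commands the anaphor but is outside its binding domain → cannot satisfy Principle A.
*Odette₄* c-commands the anaphor within its binding domain → licit binder.
*Bianca₅* does not c-command the anaphor → cannot bind it.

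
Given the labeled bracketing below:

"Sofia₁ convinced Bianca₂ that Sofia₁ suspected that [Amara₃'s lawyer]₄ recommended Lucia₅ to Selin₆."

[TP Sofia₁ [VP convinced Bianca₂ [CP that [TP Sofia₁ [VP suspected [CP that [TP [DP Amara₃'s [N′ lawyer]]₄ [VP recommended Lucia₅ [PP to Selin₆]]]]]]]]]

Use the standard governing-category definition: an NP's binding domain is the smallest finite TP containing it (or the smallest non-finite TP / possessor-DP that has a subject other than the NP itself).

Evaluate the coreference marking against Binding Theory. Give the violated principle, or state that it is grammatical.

The two coindexed NPs are *Sofia₁* (the lower occurrence) and *Sofia₁* (the higher occurrence).
*Sofia₁* (the lower occurrence) is an R-expression. Principle C requires it to be free everywhere.
*Sofia₁* (the higher occurrence) c-commands it and carries the same index.
The R-expression is bound → Principle C violation.

Principle C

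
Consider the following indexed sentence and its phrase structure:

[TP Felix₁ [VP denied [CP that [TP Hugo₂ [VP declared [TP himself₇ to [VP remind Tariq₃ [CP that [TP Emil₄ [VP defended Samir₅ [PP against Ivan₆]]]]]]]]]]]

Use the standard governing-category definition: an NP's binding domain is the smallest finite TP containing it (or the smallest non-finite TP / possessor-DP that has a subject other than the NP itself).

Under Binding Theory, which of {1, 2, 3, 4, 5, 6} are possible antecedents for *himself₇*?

{2}

*himself* is an anaphor, so Principle A applies: it must be bound in its binding domain.
Binding domain of *himself₇*: the embedded TP, whose subject is Hugo₂.
*Felix₁* c-commands the anaphor but is outside its binding domain → cannot satisfy Principle A.
*Hugo₂* c-commands the anaphor within its binding domain → licit binder.
*Tariq₃* does not c-command the anaphor → cannot bind it.
*Emil₄* does not c-command the anaphor → cannot bind it.
*Samir₅* does not c-command the anaphor → cannot bind it.
*Ivan₆* does not c-command the anaphor → cannot bind it.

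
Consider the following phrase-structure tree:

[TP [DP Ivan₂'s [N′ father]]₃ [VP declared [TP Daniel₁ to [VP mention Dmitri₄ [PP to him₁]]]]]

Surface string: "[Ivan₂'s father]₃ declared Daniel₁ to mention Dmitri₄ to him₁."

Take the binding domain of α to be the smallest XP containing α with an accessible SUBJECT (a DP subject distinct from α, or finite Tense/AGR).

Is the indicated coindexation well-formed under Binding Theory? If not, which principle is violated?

Principle B

The two coindexed NPs are *Daniel₁* and *him₁*.
*him₁* is a pronoun. Its binding domain is the embedded TP, whose subject is Daniel₁.
*Daniel₁* c-commands it within that domain and carries the same index.
The pronoun is locally bound → Principle B violation.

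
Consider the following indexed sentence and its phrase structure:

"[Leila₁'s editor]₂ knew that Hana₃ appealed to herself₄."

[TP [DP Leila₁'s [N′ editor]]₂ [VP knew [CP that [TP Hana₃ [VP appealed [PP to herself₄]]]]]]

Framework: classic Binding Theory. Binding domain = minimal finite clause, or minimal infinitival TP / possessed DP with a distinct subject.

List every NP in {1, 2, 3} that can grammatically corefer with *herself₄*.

*herself* is an anaphor, so Principle A applies: it must be bound in its binding domain.
Binding domain of *herself₄*: the embedded TP, whose subject is Hana₃.
*Leila₁* does not c-command the anaphor → cannot bind it.
*[Leila₁'s editor]₂* c-commands the anaphor but is outside its binding domain → cannot satisfy Principle A.
*Hana₃* c-commands the anaphor within its binding domain → licit binder.

{3}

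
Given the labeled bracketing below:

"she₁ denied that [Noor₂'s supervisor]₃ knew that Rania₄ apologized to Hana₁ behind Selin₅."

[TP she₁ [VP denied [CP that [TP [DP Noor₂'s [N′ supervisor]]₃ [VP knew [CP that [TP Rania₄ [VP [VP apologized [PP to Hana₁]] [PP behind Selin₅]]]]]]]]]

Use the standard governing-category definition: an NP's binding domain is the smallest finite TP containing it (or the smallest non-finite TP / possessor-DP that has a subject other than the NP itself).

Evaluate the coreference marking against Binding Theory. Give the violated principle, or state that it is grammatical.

The two coindexed NPs are *she₁* and *Hana₁*.
*Hana₁* is an R-expression. Principle C requires it to be free everywhere.
*she₁* c-commands it and carries the same index.
The R-expression is bound → Principle C violation.

Principle C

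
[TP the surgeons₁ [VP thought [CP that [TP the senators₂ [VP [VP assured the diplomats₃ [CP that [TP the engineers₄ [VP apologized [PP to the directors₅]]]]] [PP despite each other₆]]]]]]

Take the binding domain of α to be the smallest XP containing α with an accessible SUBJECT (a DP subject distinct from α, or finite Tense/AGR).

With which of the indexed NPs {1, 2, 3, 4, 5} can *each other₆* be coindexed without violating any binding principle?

*each other* is an anaphor, so Principle A applies: it must be bound in its binding domain.
Binding domain of *each other₆*: the embedded TP, whose subject is the senators₂.
*the surgeons₁* c-commands the anaphor but is outside its binding domain → cannot satisfy Principle A.
*the senators₂* c-commands the anaphor within its binding domain → licit binder.
*the diplomats₃* does not c-command the anaphor → cannot bind it.
*the engineers₄* does not c-command the anaphor → cannot bind it.
*the directors₅* does not c-command the anaphor → cannot bind it.

{2}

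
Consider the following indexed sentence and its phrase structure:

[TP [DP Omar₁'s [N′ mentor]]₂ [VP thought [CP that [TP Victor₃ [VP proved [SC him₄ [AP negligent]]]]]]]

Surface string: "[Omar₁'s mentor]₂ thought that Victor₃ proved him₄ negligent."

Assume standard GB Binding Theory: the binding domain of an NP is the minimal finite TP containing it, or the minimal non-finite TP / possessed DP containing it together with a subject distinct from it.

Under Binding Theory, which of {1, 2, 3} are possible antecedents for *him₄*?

{1, 2}

*him* is a pronoun, so Principle B applies: it must be free in its binding domain.
Binding domain of *him₄*: the embedded TP, whose subject is Victor₃.
*Omar₁* and the pronoun do not c-command one another → neither Principle B nor Principle C is at stake; coindexation permitted.
*[Omar₁'s mentor]₂* c-commands the pronoun but from outside its binding domain, and is not c-commanded by it → coindexation permitted.
*Victor₃* c-commands the pronoun within its binding domain → coindexation would violate Principle B.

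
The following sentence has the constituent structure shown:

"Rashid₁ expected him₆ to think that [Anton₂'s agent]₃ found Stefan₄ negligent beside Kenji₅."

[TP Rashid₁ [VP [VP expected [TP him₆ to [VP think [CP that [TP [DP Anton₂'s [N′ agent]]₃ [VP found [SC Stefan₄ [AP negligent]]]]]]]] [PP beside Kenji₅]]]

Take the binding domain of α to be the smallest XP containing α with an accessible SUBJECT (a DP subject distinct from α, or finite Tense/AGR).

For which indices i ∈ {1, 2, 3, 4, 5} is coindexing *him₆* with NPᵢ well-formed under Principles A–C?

*him* is a pronoun, so Principle B applies: it must be free in its binding domain.
Binding domain of *him₆*: the matrix TP, whose subject is Rashid₁.
*Rashid₁* c-commands the pronoun within its binding domain → coindexation would violate Principle B.
*Anton₂*: the pronoun c-commands this R-expression → coindexation would violate Principle C on *Anton₂*.
*[Anton₂'s agent]₃*: the pronoun c-commands this R-expression → coindexation would violate Principle C on *[Anton₂'s agent]₃*.
*Stefan₄*: the pronoun c-commands this R-expression → coindexation would violate Principle C on *Stefan₄*.
*Kenji₅* and the pronoun do not c-command one another → neither Principle B nor Principle C is at stake; coindexation permitted.

{5}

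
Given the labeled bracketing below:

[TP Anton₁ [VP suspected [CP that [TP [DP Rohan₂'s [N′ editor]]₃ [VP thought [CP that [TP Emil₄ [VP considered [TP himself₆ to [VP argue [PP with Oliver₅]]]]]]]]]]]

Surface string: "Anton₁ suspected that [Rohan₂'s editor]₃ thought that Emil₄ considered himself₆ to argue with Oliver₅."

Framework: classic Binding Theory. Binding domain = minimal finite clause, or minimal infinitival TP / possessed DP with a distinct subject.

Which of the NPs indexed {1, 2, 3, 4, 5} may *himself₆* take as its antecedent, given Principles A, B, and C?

*himself* is an anaphor, so Principle A applies: it must be bound in its binding domain.
Binding domain of *himself₆*: the embedded TP, whose subject is Emil₄.
*Anton₁* c-commands the anaphor but is outside its binding domain → cannot satisfy Principle A.
*Rohan₂* does not c-command the anaphor → cannot bind it.
*[Rohan₂'s editor]₃* c-commands the anaphor but is outside its binding domain → cannot satisfy Principle A.
*Emil₄* c-commands the anaphor within its binding domain → licit binder.
*Oliver₅* does not c-command the anaphor → cannot bind it.

{4}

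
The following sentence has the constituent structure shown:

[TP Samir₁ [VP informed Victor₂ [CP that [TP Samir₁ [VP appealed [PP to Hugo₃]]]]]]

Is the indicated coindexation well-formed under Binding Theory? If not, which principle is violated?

Principle C

The two coindexed NPs are *Samir₁* (the higher occurrence) and *Samir₁* (the lower occurrence).
*Samir₁* (the lower occurrence) is an R-expression. Principle C requires it to be free everywhere.
*Samir₁* (the higher occurrence) c-commands it and carries the same index.
The R-expression is bound → Principle C violation.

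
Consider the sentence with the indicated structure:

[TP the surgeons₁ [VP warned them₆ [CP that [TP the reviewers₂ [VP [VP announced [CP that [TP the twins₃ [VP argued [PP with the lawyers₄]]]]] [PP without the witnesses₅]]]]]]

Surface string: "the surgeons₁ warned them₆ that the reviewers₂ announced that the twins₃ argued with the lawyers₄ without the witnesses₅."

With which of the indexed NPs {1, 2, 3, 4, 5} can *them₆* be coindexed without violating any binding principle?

*them* is a pronoun, so Principle B applies: it must be free in its binding domain.
Binding domain of *them₆*: the matrix TP, whose subject is the surgeons₁.
*the surgeons₁* c-commands the pronoun within its binding domain → coindexation would violate Principle B.
*the reviewers₂*: the pronoun c-commands this R-expression → coindexation would violate Principle C on *the reviewers₂*.
*the twins₃*: the pronoun c-commands this R-expression → coindexation would violate Principle C on *the twins₃*.
*the lawyers₄*: the pronoun c-commands this R-expression → coindexation would violate Principle C on *the lawyers₄*.
*the witnesses₅*: the pronoun c-commands this R-expression → coindexation would violate Principle C on *the witnesses₅*.

none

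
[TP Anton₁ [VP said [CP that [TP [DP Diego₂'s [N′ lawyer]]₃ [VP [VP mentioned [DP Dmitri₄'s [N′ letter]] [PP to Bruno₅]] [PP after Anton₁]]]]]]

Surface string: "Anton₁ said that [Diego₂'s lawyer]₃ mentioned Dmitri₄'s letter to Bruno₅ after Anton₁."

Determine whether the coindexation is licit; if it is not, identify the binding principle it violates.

Principle C

The two coindexed NPs are *Anton₁* (the higher occurrence) and *Anton₁* (the lower occurrence).
*Anton₁* (the lower occurrence) is an R-expression. Principle C requires it to be free everywhere.
*Anton₁* (the higher occurrence) c-commands it and carries the same index.
The R-expression is bound → Principle C violation.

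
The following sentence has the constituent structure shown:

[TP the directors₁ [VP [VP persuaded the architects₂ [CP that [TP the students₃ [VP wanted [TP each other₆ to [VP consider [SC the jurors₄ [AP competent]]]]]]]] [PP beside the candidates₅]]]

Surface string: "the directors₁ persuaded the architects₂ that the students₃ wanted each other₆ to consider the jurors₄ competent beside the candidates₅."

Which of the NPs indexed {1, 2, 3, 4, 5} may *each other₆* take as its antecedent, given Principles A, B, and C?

{3}

*each other* is an anaphor, so Principle A applies: it must be bound in its binding domain.
Binding domain of *each other₆*: the embedded TP, whose subject is the students₃.
*the directors₁* c-commands the anaphor but is outside its binding domain → cannot satisfy Principle A.
*the architects₂* c-commands the anaphor but is outside its binding domain → cannot satisfy Principle A.
*the students₃* c-commands the anaphor within its binding domain → licit binder.
*the jurors₄* does not c-command the anaphor → cannot bind it.
*the candidates₅* does not c-command the anaphor → cannot bind it.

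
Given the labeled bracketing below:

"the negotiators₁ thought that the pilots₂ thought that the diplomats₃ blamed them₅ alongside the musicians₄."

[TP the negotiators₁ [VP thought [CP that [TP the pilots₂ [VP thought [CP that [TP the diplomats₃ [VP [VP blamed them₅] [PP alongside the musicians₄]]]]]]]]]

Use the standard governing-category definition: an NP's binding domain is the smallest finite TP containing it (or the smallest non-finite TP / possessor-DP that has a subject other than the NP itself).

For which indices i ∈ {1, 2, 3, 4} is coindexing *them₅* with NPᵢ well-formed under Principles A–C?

{1, 2, 4}

*them* is a pronoun, so Principle B applies: it must be free in its binding domain.
Binding domain of *them₅*: the embedded TP, whose subject is the diplomats₃.
*the negotiators₁* c-commands the pronoun but from outside its binding domain, and is not c-commanded by it → coindexation permitted.
*the pilots₂* c-commands the pronoun but from outside its binding domain, and is not c-commanded by it → coindexation permitted.
*the diplomats₃* c-commands the pronoun within its binding domain → coindexation would violate Principle B.
*the musicians₄* and the pronoun do not c-command one another → neither Principle B nor Principle C is at stake; coindexation permitted.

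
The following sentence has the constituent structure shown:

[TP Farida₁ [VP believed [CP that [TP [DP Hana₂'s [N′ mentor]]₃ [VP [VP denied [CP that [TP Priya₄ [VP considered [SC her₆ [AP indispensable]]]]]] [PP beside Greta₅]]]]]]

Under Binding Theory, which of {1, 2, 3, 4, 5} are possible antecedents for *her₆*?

*her* is a pronoun, so Principle B applies: it must be free in its binding domain.
Binding domain of *her₆*: the embedded TP, whose subject is Priya₄.
*Farida₁* c-commands the pronoun but from outside its binding domain, and is not c-commanded by it → coindexation permitted.
*Hana₂* and the pronoun do not c-command one another → neither Principle B nor Principle C is at stake; coindexation permitted.
*[Hana₂'s mentor]₃* c-commands the pronoun but from outside its binding domain, and is not c-commanded by it → coindexation permitted.
*Priya₄* c-commands the pronoun within its binding domain → coindexation would violate Principle B.
*Greta₅* and the pronoun do not c-command one another → neither Principle B nor Principle C is at stake; coindexation permitted.

{1, 2, 3, 5}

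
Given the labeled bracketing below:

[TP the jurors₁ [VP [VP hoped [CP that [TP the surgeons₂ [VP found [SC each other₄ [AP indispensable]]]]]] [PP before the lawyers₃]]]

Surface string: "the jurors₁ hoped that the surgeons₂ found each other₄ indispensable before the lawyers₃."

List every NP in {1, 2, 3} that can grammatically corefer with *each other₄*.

{2}

*each other* is an anaphor, so Principle A applies: it must be bound in its binding domain.
Binding domain of *each other₄*: the embedded TP, whose subject is the surgeons₂.
*the jurors₁* c-commands the anaphor but is outside its binding domain → cannot satisfy Principle A.
*the surgeons₂* c-commands the anaphor within its binding domain → licit binder.
*the lawyers₃* does not c-command the anaphor → cannot bind it.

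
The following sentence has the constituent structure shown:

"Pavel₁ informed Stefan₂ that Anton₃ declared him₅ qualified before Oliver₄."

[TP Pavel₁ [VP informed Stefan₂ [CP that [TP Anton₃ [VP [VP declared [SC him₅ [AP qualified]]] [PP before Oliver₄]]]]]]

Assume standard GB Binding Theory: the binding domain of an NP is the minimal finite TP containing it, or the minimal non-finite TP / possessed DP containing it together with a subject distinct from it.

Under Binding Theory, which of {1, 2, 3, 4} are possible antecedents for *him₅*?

*him* is a pronoun, so Principle B applies: it must be free in its binding domain.
Binding domain of *him₅*: the embedded TP, whose subject is Anton₃.
*Pavel₁* c-commands the pronoun but from outside its binding domain, and is not c-commanded by it → coindexation permitted.
*Stefan₂* c-commands the pronoun but from outside its binding domain, and is not c-commanded by it → coindexation permitted.
*Anton₃* c-commands the pronoun within its binding domain → coindexation would violate Principle B.
*Oliver₄* and the pronoun do not c-command one another → neither Principle B nor Principle C is at stake; coindexation permitted.

{1, 2, 4}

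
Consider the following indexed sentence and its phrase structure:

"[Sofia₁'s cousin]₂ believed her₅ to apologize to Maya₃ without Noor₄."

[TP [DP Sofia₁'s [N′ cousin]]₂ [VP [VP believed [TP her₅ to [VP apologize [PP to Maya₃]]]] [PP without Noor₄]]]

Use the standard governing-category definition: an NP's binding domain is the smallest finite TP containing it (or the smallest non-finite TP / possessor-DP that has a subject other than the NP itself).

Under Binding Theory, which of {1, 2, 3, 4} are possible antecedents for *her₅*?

{1, 4}

*her* is a pronoun, so Principle B applies: it must be free in its binding domain.
Binding domain of *her₅*: the matrix TP, whose subject is [Sofia₁'s cousin]₂.
*Sofia₁* and the pronoun do not c-command one another → neither Principle B nor Principle C is at stake; coindexation permitted.
*[Sofia₁'s cousin]₂* c-commands the pronoun within its binding domain → coindexation would violate Principle B.
*Maya₃*: the pronoun c-commands this R-expression → coindexation would violate Principle C on *Maya₃*.
*Noor₄* and the pronoun do not c-command one another → neither Principle B nor Principle C is at stake; coindexation permitted.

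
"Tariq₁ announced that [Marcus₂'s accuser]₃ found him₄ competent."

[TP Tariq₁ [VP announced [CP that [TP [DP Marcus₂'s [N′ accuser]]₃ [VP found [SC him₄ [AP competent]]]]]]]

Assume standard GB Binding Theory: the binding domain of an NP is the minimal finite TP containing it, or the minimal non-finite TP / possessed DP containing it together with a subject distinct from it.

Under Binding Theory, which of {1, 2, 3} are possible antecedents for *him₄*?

*him* is a pronoun, so Principle B applies: it must be free in its binding domain.
Binding domain of *him₄*: the embedded TP, whose subject is [Marcus₂'s accuser]₃.
*Tariq₁* c-commands the pronoun but from outside its binding domain, and is not c-commanded by it → coindexation permitted.
*Marcus₂* and the pronoun do not c-command one another → neither Principle B nor Principle C is at stake; coindexation permitted.
*[Marcus₂'s accuser]₃* c-commands the pronoun within its binding domain → coindexation would violate Principle B.

{1, 2}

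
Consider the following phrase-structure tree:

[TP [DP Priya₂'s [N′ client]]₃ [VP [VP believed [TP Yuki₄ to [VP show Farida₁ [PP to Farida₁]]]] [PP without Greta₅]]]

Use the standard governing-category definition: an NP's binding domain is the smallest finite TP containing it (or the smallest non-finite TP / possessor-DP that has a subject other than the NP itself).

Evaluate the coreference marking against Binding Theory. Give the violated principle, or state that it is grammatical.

Principle C

The two coindexed NPs are *Farida₁* (the lower occurrence) and *Farida₁* (the higher occurrence).
*Farida₁* (the lower occurrence) is an R-expression. Principle C requires it to be free everywhere.
*Farida₁* (the higher occurrence) c-commands it and carries the same index.
The R-expression is bound → Principle C violation.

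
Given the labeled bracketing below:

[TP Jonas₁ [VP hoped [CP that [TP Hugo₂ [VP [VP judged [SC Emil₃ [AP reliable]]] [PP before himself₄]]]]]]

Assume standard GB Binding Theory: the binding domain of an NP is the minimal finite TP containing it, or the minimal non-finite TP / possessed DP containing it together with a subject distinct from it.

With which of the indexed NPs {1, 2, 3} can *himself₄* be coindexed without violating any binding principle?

*himself* is an anaphor, so Principle A applies: it must be bound in its binding domain.
Binding domain of *himself₄*: the embedded TP, whose subject is Hugo₂.
*Jonas₁* c-commands the anaphor but is outside its binding domain → cannot satisfy Principle A.
*Hugo₂* c-commands the anaphor within its binding domain → licit binder.
*Emil₃* does not c-command the anaphor → cannot bind it.

{2}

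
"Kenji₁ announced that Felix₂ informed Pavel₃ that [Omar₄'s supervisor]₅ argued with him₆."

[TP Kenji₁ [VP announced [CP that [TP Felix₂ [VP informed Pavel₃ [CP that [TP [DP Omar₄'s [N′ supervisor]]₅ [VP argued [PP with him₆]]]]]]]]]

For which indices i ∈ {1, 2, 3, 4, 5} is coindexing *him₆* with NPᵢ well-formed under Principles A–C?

*him* is a pronoun, so Principle B applies: it must be free in its binding domain.
Binding domain of *him₆*: the embedded TP, whose subject is [Omar₄'s supervisor]₅.
*Kenji₁* c-commands the pronoun but from outside its binding domain, and is not c-commanded by it → coindexation permitted.
*Felix₂* c-commands the pronoun but from outside its binding domain, and is not c-commanded by it → coindexation permitted.
*Pavel₃* c-commands the pronoun but from outside its binding domain, and is not c-commanded by it → coindexation permitted.
*Omar₄* and the pronoun do not c-command one another → neither Principle B nor Principle C is at stake; coindexation permitted.
*[Omar₄'s supervisor]₅* c-commands the pronoun within its binding domain → coindexation would violate Principle B.

{1, 2, 3, 4}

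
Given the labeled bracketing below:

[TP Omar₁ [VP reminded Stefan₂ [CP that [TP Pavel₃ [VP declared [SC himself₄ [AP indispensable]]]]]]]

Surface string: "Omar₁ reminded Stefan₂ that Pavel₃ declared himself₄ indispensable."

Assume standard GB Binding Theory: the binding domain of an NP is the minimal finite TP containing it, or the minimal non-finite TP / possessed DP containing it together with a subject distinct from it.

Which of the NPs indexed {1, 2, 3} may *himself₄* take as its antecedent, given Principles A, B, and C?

*himself* is an anaphor, so Principle A applies: it must be bound in its binding domain.
Binding domain of *himself₄*: the embedded TP, whose subject is Pavel₃.
*Omar₁* c-commands the anaphor but is outside its binding domain → cannot satisfy Principle A.
*Stefan₂* c-commands the anaphor but is outside its binding domain → cannot satisfy Principle A.
*Pavel₃* c-commands the anaphor within its binding domain → licit binder.

{3}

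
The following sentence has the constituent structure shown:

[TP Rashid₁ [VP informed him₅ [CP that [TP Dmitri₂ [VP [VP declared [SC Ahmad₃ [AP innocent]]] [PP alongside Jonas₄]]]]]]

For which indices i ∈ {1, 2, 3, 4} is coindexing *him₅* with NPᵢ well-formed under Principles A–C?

*him* is a pronoun, so Principle B applies: it must be free in its binding domain.
Binding domain of *him₅*: the matrix TP, whose subject is Rashid₁.
*Rashid₁* c-commands the pronoun within its binding domain → coindexation would violate Principle B.
*Dmitri₂*: the pronoun c-commands this R-expression → coindexation would violate Principle C on *Dmitri₂*.
*Ahmad₃*: the pronoun c-commands this R-expression → coindexation would violate Principle C on *Ahmad₃*.
*Jonas₄*: the pronoun c-commands this R-expression → coindexation would violate Principle C on *Jonas₄*.

none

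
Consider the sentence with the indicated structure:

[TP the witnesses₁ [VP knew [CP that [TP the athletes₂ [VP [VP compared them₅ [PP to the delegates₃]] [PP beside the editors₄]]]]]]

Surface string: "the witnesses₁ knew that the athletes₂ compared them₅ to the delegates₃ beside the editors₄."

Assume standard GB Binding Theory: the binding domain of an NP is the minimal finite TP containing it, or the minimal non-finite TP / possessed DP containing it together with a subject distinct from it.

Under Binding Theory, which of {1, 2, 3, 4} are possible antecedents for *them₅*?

*them* is a pronoun, so Principle B applies: it must be free in its binding domain.
Binding domain of *them₅*: the embedded TP, whose subject is the athletes₂.
*the witnesses₁* c-commands the pronoun but from outside its binding domain, and is not c-commanded by it → coindexation permitted.
*the athletes₂* c-commands the pronoun within its binding domain → coindexation would violate Principle B.
*the delegates₃*: the pronoun c-commands this R-expression → coindexation would violate Principle C on *the delegates₃*.
*the editors₄* and the pronoun do not c-command one another → neither Principle B nor Principle C is at stake; coindexation permitted.

{1, 4}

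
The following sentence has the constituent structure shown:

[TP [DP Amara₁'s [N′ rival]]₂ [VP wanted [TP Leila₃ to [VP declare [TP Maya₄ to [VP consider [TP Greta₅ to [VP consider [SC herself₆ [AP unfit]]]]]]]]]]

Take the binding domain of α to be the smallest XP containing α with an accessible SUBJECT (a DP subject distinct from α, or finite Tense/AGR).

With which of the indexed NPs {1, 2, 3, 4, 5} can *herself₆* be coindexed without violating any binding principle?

*herself* is an anaphor, so Principle A applies: it must be bound in its binding domain.
Binding domain of *herself₆*: the embedded TP, whose subject is Greta₅.
*Amara₁* does not c-command the anaphor → cannot bind it.
*[Amara₁'s rival]₂* c-commands the anaphor but is outside its binding domain → cannot satisfy Principle A.
*Leila₃* c-commands the anaphor but is outside its binding domain → cannot satisfy Principle A.
*Maya₄* c-commands the anaphor but is outside its binding domain → cannot satisfy Principle A.
*Greta₅* c-commands the anaphor within its binding domain → licit binder.

{5}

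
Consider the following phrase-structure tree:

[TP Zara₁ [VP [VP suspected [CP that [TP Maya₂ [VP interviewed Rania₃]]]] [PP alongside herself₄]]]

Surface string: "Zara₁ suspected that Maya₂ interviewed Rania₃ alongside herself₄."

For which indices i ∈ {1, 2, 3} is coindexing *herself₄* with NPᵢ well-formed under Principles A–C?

{1}

*herself* is an anaphor, so Principle A applies: it must be bound in its binding domain.
Binding domain of *herself₄*: the matrix TP, whose subject is Zara₁.
*Zara₁* c-commands the anaphor within its binding domain → licit binder.
*Maya₂* does not c-command the anaphor → cannot bind it.
*Rania₃* does not c-command the anaphor → cannot bind it.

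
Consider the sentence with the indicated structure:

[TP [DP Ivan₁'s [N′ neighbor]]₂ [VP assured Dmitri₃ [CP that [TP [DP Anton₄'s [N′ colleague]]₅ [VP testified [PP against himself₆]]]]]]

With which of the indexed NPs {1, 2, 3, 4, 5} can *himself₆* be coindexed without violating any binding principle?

{5}

*himself* is an anaphor, so Principle A applies: it must be bound in its binding domain.
Binding domain of *himself₆*: the embedded TP, whose subject is [Anton₄'s colleague]₅.
*Ivan₁* does not c-command the anaphor → cannot bind it.
*[Ivan₁'s neighbor]₂* c-commands the anaphor but is outside its binding domain → cannot satisfy Principle A.
*Dmitri₃* c-commands the anaphor but is outside its binding domain → cannot satisfy Principle A.
*Anton₄* does not c-command the anaphor → cannot bind it.
*[Anton₄'s colleague]₅* c-commands the anaphor within its binding domain → licit binder.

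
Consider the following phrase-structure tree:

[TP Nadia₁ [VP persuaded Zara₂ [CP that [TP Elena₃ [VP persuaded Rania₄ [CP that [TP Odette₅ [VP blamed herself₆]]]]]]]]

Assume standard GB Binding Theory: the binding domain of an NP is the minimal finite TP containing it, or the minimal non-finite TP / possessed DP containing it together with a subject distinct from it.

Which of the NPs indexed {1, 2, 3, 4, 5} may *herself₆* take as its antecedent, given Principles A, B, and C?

{5}

*herself* is an anaphor, so Principle A applies: it must be bound in its binding domain.
Binding domain of *herself₆*: the embedded TP, whose subject is Odette₅.
*Nadia₁* c-commands the anaphor but is outside its binding domain → cannot satisfy Principle A.
*Zara₂* c-commands the anaphor but is outside its binding domain → cannot satisfy Principle A.
*Elena₃* c-commands the anaphor but is outside its binding domain → cannot satisfy Principle A.
*Rania₄* c-commands the anaphor but is outside its binding domain → cannot satisfy Principle A.
*Odette₅* c-commands the anaphor within its binding domain → licit binder.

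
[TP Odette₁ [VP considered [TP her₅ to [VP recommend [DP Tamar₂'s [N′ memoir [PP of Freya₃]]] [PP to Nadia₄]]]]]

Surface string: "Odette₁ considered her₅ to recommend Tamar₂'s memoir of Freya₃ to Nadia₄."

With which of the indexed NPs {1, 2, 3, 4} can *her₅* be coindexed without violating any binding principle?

none

*her* is a pronoun, so Principle B applies: it must be free in its binding domain.
Binding domain of *her₅*: the matrix TP, whose subject is Odette₁.
*Odette₁* c-commands the pronoun within its binding domain → coindexation would violate Principle B.
*Tamar₂*: the pronoun c-commands this R-expression → coindexation would violate Principle C on *Tamar₂*.
*Freya₃*: the pronoun c-commands this R-expression → coindexation would violate Principle C on *Freya₃*.
*Nadia₄*: the pronoun c-commands this R-expression → coindexation would violate Principle C on *Nadia₄*.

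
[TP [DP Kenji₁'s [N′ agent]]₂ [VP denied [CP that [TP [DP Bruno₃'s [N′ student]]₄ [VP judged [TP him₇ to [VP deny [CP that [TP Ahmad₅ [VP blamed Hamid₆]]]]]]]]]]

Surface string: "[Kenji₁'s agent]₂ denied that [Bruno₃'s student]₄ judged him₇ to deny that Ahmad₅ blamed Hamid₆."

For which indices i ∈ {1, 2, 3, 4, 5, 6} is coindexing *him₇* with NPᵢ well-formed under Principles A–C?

*him* is a pronoun, so Principle B applies: it must be free in its binding domain.
Binding domain of *him₇*: the embedded TP, whose subject is [Bruno₃'s student]₄.
*Kenji₁* and the pronoun do not c-command one another → neither Principle B nor Principle C is at stake; coindexation permitted.
*[Kenji₁'s agent]₂* c-commands the pronoun but from outside its binding domain, and is not c-commanded by it → coindexation permitted.
*Bruno₃* and the pronoun do not c-command one another → neither Principle B nor Principle C is at stake; coindexation permitted.
*[Bruno₃'s student]₄* c-commands the pronoun within its binding domain → coindexation would violate Principle B.
*Ahmad₅*: the pronoun c-commands this R-expression → coindexation would violate Principle C on *Ahmad₅*.
*Hamid₆*: the pronoun c-commands this R-expression → coindexation would violate Principle C on *Hamid₆*.

{1, 2, 3}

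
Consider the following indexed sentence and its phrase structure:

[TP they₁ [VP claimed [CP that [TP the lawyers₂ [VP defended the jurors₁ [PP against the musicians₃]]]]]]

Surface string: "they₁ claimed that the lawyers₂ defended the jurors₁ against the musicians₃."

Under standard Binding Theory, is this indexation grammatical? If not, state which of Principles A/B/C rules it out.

Principle C

The two coindexed NPs are *they₁* and *the jurors₁*.
*the jurors₁* is an R-expression. Principle C requires it to be free everywhere.
*they₁* c-commands it and carries the same index.
The R-expression is bound → Principle C violation.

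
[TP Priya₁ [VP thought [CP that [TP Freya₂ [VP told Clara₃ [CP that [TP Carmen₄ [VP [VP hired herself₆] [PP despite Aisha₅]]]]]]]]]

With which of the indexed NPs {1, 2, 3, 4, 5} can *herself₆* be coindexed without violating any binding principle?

{4}

*herself* is an anaphor, so Principle A applies: it must be bound in its binding domain.
Binding domain of *herself₆*: the embedded TP, whose subject is Carmen₄.
*Priya₁* c-commands the anaphor but is outside its binding domain → cannot satisfy Principle A.
*Freya₂* c-commands the anaphor but is outside its binding domain → cannot satisfy Principle A.
*Clara₃* c-commands the anaphor but is outside its binding domain → cannot satisfy Principle A.
*Carmen₄* c-commands the anaphor within its binding domain → licit binder.
*Aisha₅* does not c-command the anaphor → cannot bind it.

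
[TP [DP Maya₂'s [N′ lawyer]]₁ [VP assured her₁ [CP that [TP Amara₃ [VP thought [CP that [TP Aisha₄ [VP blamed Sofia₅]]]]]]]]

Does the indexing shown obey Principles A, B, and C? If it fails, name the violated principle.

Principle B

The two coindexed NPs are *[Maya₂'s lawyer]₁* and *her₁*.
*her₁* is a pronoun. Its binding domain is the matrix TP, whose subject is [Maya₂'s lawyer]₁.
*[Maya₂'s lawyer]₁* c-commands it within that domain and carries the same index.
The pronoun is locally bound → Principle B violation.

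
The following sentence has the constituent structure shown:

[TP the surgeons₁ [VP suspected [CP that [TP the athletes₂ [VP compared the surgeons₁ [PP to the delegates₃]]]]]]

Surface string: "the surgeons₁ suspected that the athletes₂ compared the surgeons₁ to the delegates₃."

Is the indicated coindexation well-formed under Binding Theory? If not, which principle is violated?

Principle C

The two coindexed NPs are *the surgeons₁* (the higher occurrence) and *the surgeons₁* (the lower occurrence).
*the surgeons₁* (the lower occurrence) is an R-expression. Principle C requires it to be free everywhere.
*the surgeons₁* (the higher occurrence) c-commands it and carries the same index.
The R-expression is bound → Principle C violation.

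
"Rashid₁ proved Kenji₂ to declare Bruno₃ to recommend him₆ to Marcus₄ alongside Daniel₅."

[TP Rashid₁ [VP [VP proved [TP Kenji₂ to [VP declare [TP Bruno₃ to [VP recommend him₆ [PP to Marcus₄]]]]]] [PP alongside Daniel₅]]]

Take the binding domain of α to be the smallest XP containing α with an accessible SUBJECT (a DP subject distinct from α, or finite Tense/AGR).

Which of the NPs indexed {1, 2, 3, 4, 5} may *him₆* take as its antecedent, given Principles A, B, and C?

*him* is a pronoun, so Principle B applies: it must be free in its binding domain.
Binding domain of *him₆*: the embedded TP, whose subject is Bruno₃.
*Rashid₁* c-commands the pronoun but from outside its binding domain, and is not c-commanded by it → coindexation permitted.
*Kenji₂* c-commands the pronoun but from outside its binding domain, and is not c-commanded by it → coindexation permitted.
*Bruno₃* c-commands the pronoun within its binding domain → coindexation would violate Principle B.
*Marcus₄*: the pronoun c-commands this R-expression → coindexation would violate Principle C on *Marcus₄*.
*Daniel₅* and the pronoun do not c-command one another → neither Principle B nor Principle C is at stake; coindexation permitted.

{1, 2, 5}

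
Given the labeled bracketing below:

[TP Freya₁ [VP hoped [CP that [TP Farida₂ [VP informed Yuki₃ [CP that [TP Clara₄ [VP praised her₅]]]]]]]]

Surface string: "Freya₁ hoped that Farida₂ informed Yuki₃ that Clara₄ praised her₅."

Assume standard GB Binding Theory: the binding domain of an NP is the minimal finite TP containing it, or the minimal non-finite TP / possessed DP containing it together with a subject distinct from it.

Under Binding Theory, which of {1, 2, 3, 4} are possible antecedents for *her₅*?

*her* is a pronoun, so Principle B applies: it must be free in its binding domain.
Binding domain of *her₅*: the embedded TP, whose subject is Clara₄.
*Freya₁* c-commands the pronoun but from outside its binding domain, and is not c-commanded by it → coindexation permitted.
*Farida₂* c-commands the pronoun but from outside its binding domain, and is not c-commanded by it → coindexation permitted.
*Yuki₃* c-commands the pronoun but from outside its binding domain, and is not c-commanded by it → coindexation permitted.
*Clara₄* c-commands the pronoun within its binding domain → coindexation would violate Principle B.

{1, 2, 3}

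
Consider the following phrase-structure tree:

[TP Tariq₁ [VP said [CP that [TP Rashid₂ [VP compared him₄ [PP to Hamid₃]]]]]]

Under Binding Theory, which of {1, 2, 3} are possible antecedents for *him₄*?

{1}

*him* is a pronoun, so Principle B applies: it must be free in its binding domain.
Binding domain of *him₄*: the embedded TP, whose subject is Rashid₂.
*Tariq₁* c-commands the pronoun but from outside its binding domain, and is not c-commanded by it → coindexation permitted.
*Rashid₂* c-commands the pronoun within its binding domain → coindexation would violate Principle B.
*Hamid₃*: the pronoun c-commands this R-expression → coindexation would violate Principle C on *Hamid₃*.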